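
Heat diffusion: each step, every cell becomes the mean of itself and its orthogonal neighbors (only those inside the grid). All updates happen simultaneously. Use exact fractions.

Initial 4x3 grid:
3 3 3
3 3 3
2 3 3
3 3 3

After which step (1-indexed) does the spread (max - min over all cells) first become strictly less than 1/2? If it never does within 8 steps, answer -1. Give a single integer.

Step 1: max=3, min=8/3, spread=1/3
  -> spread < 1/2 first at step 1
Step 2: max=3, min=329/120, spread=31/120
Step 3: max=3, min=3029/1080, spread=211/1080
Step 4: max=5353/1800, min=307103/108000, spread=14077/108000
Step 5: max=320317/108000, min=2775593/972000, spread=5363/48600
Step 6: max=177131/60000, min=83739191/29160000, spread=93859/1166400
Step 7: max=286263533/97200000, min=5038525519/1749600000, spread=4568723/69984000
Step 8: max=8566381111/2916000000, min=303147564371/104976000000, spread=8387449/167961600

Answer: 1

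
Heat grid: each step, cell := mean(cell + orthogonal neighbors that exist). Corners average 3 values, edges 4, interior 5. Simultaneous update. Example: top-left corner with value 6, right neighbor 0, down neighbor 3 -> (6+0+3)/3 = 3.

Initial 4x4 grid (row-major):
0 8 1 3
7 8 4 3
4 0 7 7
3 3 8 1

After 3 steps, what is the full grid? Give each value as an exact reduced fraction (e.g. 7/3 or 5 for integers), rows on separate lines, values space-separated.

After step 1:
  5 17/4 4 7/3
  19/4 27/5 23/5 17/4
  7/2 22/5 26/5 9/2
  10/3 7/2 19/4 16/3
After step 2:
  14/3 373/80 911/240 127/36
  373/80 117/25 469/100 941/240
  959/240 22/5 469/100 1157/240
  31/9 959/240 1127/240 175/36
After step 3:
  1679/360 3561/800 30017/7200 506/135
  3601/800 4619/1000 6533/1500 30527/7200
  5941/1440 13057/3000 6989/1500 32927/7200
  4117/1080 5953/1440 32837/7200 647/135

Answer: 1679/360 3561/800 30017/7200 506/135
3601/800 4619/1000 6533/1500 30527/7200
5941/1440 13057/3000 6989/1500 32927/7200
4117/1080 5953/1440 32837/7200 647/135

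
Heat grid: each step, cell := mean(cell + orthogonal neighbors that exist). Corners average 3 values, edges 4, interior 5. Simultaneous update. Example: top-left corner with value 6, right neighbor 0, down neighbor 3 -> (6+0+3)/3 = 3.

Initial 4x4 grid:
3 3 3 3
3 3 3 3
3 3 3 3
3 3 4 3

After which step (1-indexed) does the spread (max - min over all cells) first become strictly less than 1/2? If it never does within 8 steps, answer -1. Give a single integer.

Answer: 1

Derivation:
Step 1: max=10/3, min=3, spread=1/3
  -> spread < 1/2 first at step 1
Step 2: max=391/120, min=3, spread=31/120
Step 3: max=3451/1080, min=3, spread=211/1080
Step 4: max=340843/108000, min=3, spread=16843/108000
Step 5: max=3054643/972000, min=27079/9000, spread=130111/972000
Step 6: max=91122367/29160000, min=1627159/540000, spread=3255781/29160000
Step 7: max=2724753691/874800000, min=1631107/540000, spread=82360351/874800000
Step 8: max=81483316891/26244000000, min=294106441/97200000, spread=2074577821/26244000000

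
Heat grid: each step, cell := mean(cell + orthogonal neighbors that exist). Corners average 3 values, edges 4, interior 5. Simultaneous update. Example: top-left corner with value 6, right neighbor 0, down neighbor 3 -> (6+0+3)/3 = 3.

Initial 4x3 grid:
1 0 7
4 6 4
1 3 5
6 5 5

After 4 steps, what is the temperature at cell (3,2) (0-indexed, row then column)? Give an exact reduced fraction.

Step 1: cell (3,2) = 5
Step 2: cell (3,2) = 14/3
Step 3: cell (3,2) = 331/72
Step 4: cell (3,2) = 191141/43200
Full grid after step 4:
  208249/64800 1489591/432000 15589/4050
  181147/54000 337027/90000 867463/216000
  22643/6000 481111/120000 312341/72000
  172591/43200 409433/96000 191141/43200

Answer: 191141/43200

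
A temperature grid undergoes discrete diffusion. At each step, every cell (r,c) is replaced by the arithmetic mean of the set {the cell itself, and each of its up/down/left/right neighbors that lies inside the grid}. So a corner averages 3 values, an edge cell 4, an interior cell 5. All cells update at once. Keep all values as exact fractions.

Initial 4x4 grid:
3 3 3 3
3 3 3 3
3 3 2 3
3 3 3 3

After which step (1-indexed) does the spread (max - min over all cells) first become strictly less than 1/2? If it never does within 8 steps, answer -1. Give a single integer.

Step 1: max=3, min=11/4, spread=1/4
  -> spread < 1/2 first at step 1
Step 2: max=3, min=139/50, spread=11/50
Step 3: max=3, min=6833/2400, spread=367/2400
Step 4: max=1787/600, min=30829/10800, spread=1337/10800
Step 5: max=53531/18000, min=930331/324000, spread=33227/324000
Step 6: max=319951/108000, min=27945673/9720000, spread=849917/9720000
Step 7: max=4791467/1620000, min=841085653/291600000, spread=21378407/291600000
Step 8: max=1434311657/486000000, min=25277537629/8748000000, spread=540072197/8748000000

Answer: 1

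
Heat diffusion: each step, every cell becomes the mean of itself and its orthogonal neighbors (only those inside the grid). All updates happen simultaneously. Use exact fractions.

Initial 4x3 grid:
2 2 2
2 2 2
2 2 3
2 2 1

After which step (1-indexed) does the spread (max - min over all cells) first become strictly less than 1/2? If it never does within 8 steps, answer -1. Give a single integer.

Answer: 2

Derivation:
Step 1: max=9/4, min=7/4, spread=1/2
Step 2: max=169/80, min=23/12, spread=47/240
  -> spread < 1/2 first at step 2
Step 3: max=5009/2400, min=9373/4800, spread=43/320
Step 4: max=44489/21600, min=85343/43200, spread=727/8640
Step 5: max=4424531/2160000, min=34443493/17280000, spread=63517/1152000
Step 6: max=39752711/19440000, min=310583963/155520000, spread=297509/6220800
Step 7: max=1188860087/583200000, min=18703315417/9331200000, spread=12737839/373248000
Step 8: max=35626884179/17496000000, min=1123613018603/559872000000, spread=131578201/4478976000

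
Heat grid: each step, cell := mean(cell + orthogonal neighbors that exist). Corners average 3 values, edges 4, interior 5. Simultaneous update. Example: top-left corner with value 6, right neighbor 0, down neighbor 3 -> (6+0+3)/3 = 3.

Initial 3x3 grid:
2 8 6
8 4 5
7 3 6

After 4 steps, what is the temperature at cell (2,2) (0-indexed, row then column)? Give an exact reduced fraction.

Answer: 681587/129600

Derivation:
Step 1: cell (2,2) = 14/3
Step 2: cell (2,2) = 179/36
Step 3: cell (2,2) = 11341/2160
Step 4: cell (2,2) = 681587/129600
Full grid after step 4:
  238129/43200 37393/6750 706087/129600
  1586393/288000 323183/60000 172877/32000
  77543/14400 1158451/216000 681587/129600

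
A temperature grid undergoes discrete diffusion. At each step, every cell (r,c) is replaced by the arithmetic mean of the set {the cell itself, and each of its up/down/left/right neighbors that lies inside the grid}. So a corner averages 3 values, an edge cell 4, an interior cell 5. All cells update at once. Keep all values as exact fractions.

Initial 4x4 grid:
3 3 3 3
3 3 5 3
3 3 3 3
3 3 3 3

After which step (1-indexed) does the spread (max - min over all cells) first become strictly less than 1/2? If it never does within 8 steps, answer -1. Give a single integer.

Answer: 2

Derivation:
Step 1: max=7/2, min=3, spread=1/2
Step 2: max=86/25, min=3, spread=11/25
  -> spread < 1/2 first at step 2
Step 3: max=3967/1200, min=3, spread=367/1200
Step 4: max=17771/5400, min=913/300, spread=1337/5400
Step 5: max=527669/162000, min=27469/9000, spread=33227/162000
Step 6: max=15794327/4860000, min=166049/54000, spread=849917/4860000
Step 7: max=471114347/145800000, min=2498533/810000, spread=21378407/145800000
Step 8: max=14088462371/4374000000, min=752688343/243000000, spread=540072197/4374000000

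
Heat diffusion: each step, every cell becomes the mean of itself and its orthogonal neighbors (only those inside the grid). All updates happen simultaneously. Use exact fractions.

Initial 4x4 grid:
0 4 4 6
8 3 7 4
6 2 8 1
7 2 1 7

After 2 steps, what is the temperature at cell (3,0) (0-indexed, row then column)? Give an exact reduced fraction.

Answer: 55/12

Derivation:
Step 1: cell (3,0) = 5
Step 2: cell (3,0) = 55/12
Full grid after step 2:
  11/3 21/5 67/15 173/36
  47/10 106/25 471/100 581/120
  24/5 431/100 227/50 163/40
  55/12 167/40 143/40 25/6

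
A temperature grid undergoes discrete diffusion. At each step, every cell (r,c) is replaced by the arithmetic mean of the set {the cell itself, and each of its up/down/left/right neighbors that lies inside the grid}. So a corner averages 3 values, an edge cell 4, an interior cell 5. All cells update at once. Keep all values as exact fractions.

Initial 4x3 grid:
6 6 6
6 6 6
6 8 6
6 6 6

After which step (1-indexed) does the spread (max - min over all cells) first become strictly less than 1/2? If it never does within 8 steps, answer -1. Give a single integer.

Answer: 2

Derivation:
Step 1: max=13/2, min=6, spread=1/2
Step 2: max=323/50, min=6, spread=23/50
  -> spread < 1/2 first at step 2
Step 3: max=15211/2400, min=1213/200, spread=131/480
Step 4: max=136151/21600, min=21991/3600, spread=841/4320
Step 5: max=54382051/8640000, min=4413373/720000, spread=56863/345600
Step 6: max=488094341/77760000, min=39869543/6480000, spread=386393/3110400
Step 7: max=195017723131/31104000000, min=15972358813/2592000000, spread=26795339/248832000
Step 8: max=11681255714129/1866240000000, min=960206149667/155520000000, spread=254051069/2985984000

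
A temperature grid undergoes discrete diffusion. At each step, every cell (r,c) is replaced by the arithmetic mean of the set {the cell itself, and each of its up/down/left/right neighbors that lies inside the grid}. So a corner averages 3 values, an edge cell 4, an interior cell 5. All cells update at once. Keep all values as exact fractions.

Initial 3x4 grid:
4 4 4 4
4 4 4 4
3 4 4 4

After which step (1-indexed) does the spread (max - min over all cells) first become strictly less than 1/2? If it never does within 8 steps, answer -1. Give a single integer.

Step 1: max=4, min=11/3, spread=1/3
  -> spread < 1/2 first at step 1
Step 2: max=4, min=67/18, spread=5/18
Step 3: max=4, min=823/216, spread=41/216
Step 4: max=4, min=99463/25920, spread=4217/25920
Step 5: max=28721/7200, min=6011651/1555200, spread=38417/311040
Step 6: max=573403/144000, min=362047789/93312000, spread=1903471/18662400
Step 7: max=17164241/4320000, min=21793890911/5598720000, spread=18038617/223948800
Step 8: max=1542273241/388800000, min=1310424617149/335923200000, spread=883978523/13436928000

Answer: 1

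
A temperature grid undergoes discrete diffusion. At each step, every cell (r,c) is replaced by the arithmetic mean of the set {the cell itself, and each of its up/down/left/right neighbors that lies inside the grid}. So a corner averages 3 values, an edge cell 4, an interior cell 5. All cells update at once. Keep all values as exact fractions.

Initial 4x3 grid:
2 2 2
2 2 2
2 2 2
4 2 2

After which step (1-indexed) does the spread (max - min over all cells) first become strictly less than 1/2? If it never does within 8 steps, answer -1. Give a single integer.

Step 1: max=8/3, min=2, spread=2/3
Step 2: max=23/9, min=2, spread=5/9
Step 3: max=257/108, min=2, spread=41/108
  -> spread < 1/2 first at step 3
Step 4: max=30137/12960, min=2, spread=4217/12960
Step 5: max=1764349/777600, min=7279/3600, spread=38417/155520
Step 6: max=104512211/46656000, min=146597/72000, spread=1903471/9331200
Step 7: max=6199709089/2799360000, min=4435759/2160000, spread=18038617/111974400
Step 8: max=369191382851/167961600000, min=401726759/194400000, spread=883978523/6718464000

Answer: 3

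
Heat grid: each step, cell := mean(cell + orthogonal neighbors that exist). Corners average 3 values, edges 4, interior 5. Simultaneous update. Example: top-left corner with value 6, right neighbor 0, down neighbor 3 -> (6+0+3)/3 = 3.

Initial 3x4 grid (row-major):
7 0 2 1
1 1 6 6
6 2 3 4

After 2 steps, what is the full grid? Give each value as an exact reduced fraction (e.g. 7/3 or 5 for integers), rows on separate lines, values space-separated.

Answer: 107/36 113/48 227/80 19/6
137/48 297/100 317/100 911/240
13/4 47/16 881/240 37/9

Derivation:
After step 1:
  8/3 5/2 9/4 3
  15/4 2 18/5 17/4
  3 3 15/4 13/3
After step 2:
  107/36 113/48 227/80 19/6
  137/48 297/100 317/100 911/240
  13/4 47/16 881/240 37/9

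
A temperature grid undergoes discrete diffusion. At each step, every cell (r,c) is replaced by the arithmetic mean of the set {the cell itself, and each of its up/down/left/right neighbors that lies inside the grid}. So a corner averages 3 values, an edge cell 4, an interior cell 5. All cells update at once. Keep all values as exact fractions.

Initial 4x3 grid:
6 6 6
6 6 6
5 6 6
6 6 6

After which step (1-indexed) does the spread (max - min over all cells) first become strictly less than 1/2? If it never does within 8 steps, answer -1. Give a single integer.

Answer: 1

Derivation:
Step 1: max=6, min=17/3, spread=1/3
  -> spread < 1/2 first at step 1
Step 2: max=6, min=689/120, spread=31/120
Step 3: max=6, min=6269/1080, spread=211/1080
Step 4: max=10753/1800, min=631103/108000, spread=14077/108000
Step 5: max=644317/108000, min=5691593/972000, spread=5363/48600
Step 6: max=357131/60000, min=171219191/29160000, spread=93859/1166400
Step 7: max=577863533/97200000, min=10287325519/1749600000, spread=4568723/69984000
Step 8: max=17314381111/2916000000, min=618075564371/104976000000, spread=8387449/167961600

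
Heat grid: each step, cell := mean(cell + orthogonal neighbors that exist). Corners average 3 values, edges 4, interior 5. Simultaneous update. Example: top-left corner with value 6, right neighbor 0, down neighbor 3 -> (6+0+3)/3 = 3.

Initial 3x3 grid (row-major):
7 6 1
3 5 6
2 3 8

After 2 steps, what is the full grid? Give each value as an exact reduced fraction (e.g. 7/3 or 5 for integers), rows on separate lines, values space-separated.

Answer: 43/9 1141/240 169/36
337/80 231/50 49/10
137/36 523/120 91/18

Derivation:
After step 1:
  16/3 19/4 13/3
  17/4 23/5 5
  8/3 9/2 17/3
After step 2:
  43/9 1141/240 169/36
  337/80 231/50 49/10
  137/36 523/120 91/18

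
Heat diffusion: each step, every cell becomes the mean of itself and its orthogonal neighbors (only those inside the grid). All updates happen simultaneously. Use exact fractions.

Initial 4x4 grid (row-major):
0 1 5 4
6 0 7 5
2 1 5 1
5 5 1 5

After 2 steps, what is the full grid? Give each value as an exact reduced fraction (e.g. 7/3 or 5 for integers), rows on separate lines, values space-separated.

Answer: 35/18 133/48 889/240 79/18
65/24 27/10 189/50 1039/240
121/40 151/50 18/5 163/48
7/2 17/5 37/12 31/9

Derivation:
After step 1:
  7/3 3/2 17/4 14/3
  2 3 22/5 17/4
  7/2 13/5 3 4
  4 3 4 7/3
After step 2:
  35/18 133/48 889/240 79/18
  65/24 27/10 189/50 1039/240
  121/40 151/50 18/5 163/48
  7/2 17/5 37/12 31/9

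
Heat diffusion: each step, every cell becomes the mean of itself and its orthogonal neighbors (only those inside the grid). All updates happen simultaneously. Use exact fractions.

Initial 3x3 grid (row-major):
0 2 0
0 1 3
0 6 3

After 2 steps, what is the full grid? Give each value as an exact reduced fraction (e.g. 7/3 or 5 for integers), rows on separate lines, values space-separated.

Answer: 5/9 329/240 25/18
319/240 153/100 589/240
19/12 109/40 11/4

Derivation:
After step 1:
  2/3 3/4 5/3
  1/4 12/5 7/4
  2 5/2 4
After step 2:
  5/9 329/240 25/18
  319/240 153/100 589/240
  19/12 109/40 11/4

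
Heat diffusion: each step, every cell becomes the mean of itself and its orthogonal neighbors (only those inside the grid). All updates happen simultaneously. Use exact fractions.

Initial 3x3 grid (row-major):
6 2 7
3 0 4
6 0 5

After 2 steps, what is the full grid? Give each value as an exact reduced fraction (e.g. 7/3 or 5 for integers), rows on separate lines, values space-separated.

After step 1:
  11/3 15/4 13/3
  15/4 9/5 4
  3 11/4 3
After step 2:
  67/18 271/80 145/36
  733/240 321/100 197/60
  19/6 211/80 13/4

Answer: 67/18 271/80 145/36
733/240 321/100 197/60
19/6 211/80 13/4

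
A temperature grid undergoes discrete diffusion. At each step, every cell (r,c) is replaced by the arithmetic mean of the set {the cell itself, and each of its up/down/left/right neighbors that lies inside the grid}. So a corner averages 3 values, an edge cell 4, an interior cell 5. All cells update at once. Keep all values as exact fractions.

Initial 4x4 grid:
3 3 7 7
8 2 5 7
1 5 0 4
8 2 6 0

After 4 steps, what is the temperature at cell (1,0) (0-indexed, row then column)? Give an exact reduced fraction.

Answer: 230143/54000

Derivation:
Step 1: cell (1,0) = 7/2
Step 2: cell (1,0) = 137/30
Step 3: cell (1,0) = 7117/1800
Step 4: cell (1,0) = 230143/54000
Full grid after step 4:
  273763/64800 985837/216000 114917/24000 111431/21600
  230143/54000 738169/180000 272453/60000 164243/36000
  212419/54000 726481/180000 133627/36000 430753/108000
  263851/64800 787381/216000 782741/216000 220637/64800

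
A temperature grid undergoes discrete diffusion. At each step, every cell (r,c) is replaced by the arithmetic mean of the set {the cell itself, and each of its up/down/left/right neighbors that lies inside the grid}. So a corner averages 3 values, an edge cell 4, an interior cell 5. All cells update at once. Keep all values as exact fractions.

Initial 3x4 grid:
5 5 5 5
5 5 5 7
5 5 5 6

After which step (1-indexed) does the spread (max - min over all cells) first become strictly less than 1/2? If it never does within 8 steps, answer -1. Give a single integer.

Step 1: max=6, min=5, spread=1
Step 2: max=1369/240, min=5, spread=169/240
Step 3: max=1007/180, min=5, spread=107/180
Step 4: max=26369/4800, min=7547/1500, spread=11093/24000
  -> spread < 1/2 first at step 4
Step 5: max=14119129/2592000, min=546241/108000, spread=201869/518400
Step 6: max=840139471/155520000, min=109897573/21600000, spread=244384727/777600000
Step 7: max=16712195863/3110400000, min=993679243/194400000, spread=3614791/13824000
Step 8: max=2994005368751/559872000000, min=133043873921/25920000000, spread=601288460287/2799360000000

Answer: 4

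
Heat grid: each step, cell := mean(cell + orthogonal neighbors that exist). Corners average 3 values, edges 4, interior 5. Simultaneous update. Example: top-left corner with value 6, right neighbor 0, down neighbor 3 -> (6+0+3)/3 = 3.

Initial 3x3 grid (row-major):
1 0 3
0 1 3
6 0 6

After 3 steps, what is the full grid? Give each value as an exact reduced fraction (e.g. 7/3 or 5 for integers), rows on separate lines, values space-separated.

After step 1:
  1/3 5/4 2
  2 4/5 13/4
  2 13/4 3
After step 2:
  43/36 263/240 13/6
  77/60 211/100 181/80
  29/12 181/80 19/6
After step 3:
  2573/2160 23641/14400 221/120
  394/225 10817/6000 11647/4800
  159/80 11947/4800 923/360

Answer: 2573/2160 23641/14400 221/120
394/225 10817/6000 11647/4800
159/80 11947/4800 923/360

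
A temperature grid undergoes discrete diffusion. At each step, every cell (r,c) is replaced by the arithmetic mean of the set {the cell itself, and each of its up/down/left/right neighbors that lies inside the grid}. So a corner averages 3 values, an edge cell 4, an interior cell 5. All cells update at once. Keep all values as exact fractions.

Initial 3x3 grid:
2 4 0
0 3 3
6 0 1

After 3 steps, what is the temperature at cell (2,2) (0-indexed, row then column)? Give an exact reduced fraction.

Answer: 817/432

Derivation:
Step 1: cell (2,2) = 4/3
Step 2: cell (2,2) = 67/36
Step 3: cell (2,2) = 817/432
Full grid after step 3:
  20/9 1273/576 55/27
  147/64 499/240 1163/576
  35/16 611/288 817/432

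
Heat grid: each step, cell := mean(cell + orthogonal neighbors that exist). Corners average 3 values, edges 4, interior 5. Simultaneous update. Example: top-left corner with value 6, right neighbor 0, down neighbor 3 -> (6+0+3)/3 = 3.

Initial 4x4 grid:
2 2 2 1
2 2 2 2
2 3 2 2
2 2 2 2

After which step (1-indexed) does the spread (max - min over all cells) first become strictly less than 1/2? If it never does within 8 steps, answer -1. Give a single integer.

Answer: 2

Derivation:
Step 1: max=9/4, min=5/3, spread=7/12
Step 2: max=111/50, min=31/18, spread=112/225
  -> spread < 1/2 first at step 2
Step 3: max=5167/2400, min=391/216, spread=7403/21600
Step 4: max=23171/10800, min=60287/32400, spread=4613/16200
Step 5: max=689669/324000, min=1841561/972000, spread=113723/486000
Step 6: max=20611667/9720000, min=11211187/5832000, spread=2889533/14580000
Step 7: max=614554817/291600000, min=339679873/174960000, spread=72632543/437400000
Step 8: max=18348900371/8748000000, min=51379780607/26244000000, spread=1833460253/13122000000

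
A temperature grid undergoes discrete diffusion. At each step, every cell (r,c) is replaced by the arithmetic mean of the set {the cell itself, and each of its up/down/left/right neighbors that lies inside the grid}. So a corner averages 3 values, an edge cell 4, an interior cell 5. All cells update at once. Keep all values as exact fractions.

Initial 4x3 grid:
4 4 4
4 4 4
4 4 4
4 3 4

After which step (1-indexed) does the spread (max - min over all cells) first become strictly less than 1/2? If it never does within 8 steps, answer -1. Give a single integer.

Step 1: max=4, min=11/3, spread=1/3
  -> spread < 1/2 first at step 1
Step 2: max=4, min=893/240, spread=67/240
Step 3: max=4, min=8203/2160, spread=437/2160
Step 4: max=3991/1000, min=3298469/864000, spread=29951/172800
Step 5: max=13421/3375, min=29888179/7776000, spread=206761/1555200
Step 6: max=21434329/5400000, min=11985404429/3110400000, spread=14430763/124416000
Step 7: max=1710347273/432000000, min=721388258311/186624000000, spread=139854109/1492992000
Step 8: max=153668771023/38880000000, min=43367288109749/11197440000000, spread=7114543559/89579520000

Answer: 1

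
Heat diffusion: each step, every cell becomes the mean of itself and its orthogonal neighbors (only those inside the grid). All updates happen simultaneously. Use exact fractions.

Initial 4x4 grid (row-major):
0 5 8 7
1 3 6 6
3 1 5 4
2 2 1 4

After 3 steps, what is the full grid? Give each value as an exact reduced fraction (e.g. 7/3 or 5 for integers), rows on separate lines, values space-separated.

After step 1:
  2 4 13/2 7
  7/4 16/5 28/5 23/4
  7/4 14/5 17/5 19/4
  7/3 3/2 3 3
After step 2:
  31/12 157/40 231/40 77/12
  87/40 347/100 489/100 231/40
  259/120 253/100 391/100 169/40
  67/36 289/120 109/40 43/12
After step 3:
  521/180 2363/600 3151/600 539/90
  779/300 1699/500 1191/250 799/150
  1963/900 4343/1500 457/125 328/75
  1157/540 2143/900 947/300 158/45

Answer: 521/180 2363/600 3151/600 539/90
779/300 1699/500 1191/250 799/150
1963/900 4343/1500 457/125 328/75
1157/540 2143/900 947/300 158/45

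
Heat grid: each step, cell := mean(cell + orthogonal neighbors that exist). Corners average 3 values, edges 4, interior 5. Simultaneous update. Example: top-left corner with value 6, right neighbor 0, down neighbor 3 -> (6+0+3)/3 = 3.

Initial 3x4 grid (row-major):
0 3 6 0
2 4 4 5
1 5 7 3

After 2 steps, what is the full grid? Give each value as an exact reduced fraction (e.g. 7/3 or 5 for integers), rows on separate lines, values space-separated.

Answer: 20/9 353/120 461/120 119/36
581/240 361/100 99/25 253/60
26/9 229/60 24/5 17/4

Derivation:
After step 1:
  5/3 13/4 13/4 11/3
  7/4 18/5 26/5 3
  8/3 17/4 19/4 5
After step 2:
  20/9 353/120 461/120 119/36
  581/240 361/100 99/25 253/60
  26/9 229/60 24/5 17/4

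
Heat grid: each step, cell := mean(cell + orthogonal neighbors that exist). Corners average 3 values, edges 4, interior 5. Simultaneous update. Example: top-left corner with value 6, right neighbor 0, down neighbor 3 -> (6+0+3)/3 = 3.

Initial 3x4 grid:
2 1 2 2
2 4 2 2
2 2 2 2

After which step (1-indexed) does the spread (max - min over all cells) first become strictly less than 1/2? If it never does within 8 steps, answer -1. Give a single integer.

Answer: 2

Derivation:
Step 1: max=5/2, min=5/3, spread=5/6
Step 2: max=237/100, min=23/12, spread=34/75
  -> spread < 1/2 first at step 2
Step 3: max=2731/1200, min=151/75, spread=21/80
Step 4: max=48307/21600, min=10933/5400, spread=61/288
Step 5: max=592601/270000, min=669857/324000, spread=206321/1620000
Step 6: max=56771839/25920000, min=40261573/19440000, spread=370769/3110400
Step 7: max=10137180503/4665600000, min=2435811707/1166400000, spread=5252449/62208000
Step 8: max=606537748277/279936000000, min=146572614913/69984000000, spread=161978309/2239488000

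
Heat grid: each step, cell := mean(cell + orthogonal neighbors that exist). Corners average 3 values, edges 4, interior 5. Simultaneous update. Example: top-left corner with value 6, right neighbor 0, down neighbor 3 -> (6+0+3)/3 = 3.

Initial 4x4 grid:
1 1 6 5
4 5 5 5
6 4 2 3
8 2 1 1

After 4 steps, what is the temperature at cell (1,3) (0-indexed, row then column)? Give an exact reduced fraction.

Answer: 167233/43200

Derivation:
Step 1: cell (1,3) = 9/2
Step 2: cell (1,3) = 1031/240
Step 3: cell (1,3) = 28799/7200
Step 4: cell (1,3) = 167233/43200
Full grid after step 4:
  19691/5400 134867/36000 17449/4320 271109/64800
  138707/36000 9563/2500 690059/180000 167233/43200
  443161/108000 685067/180000 305927/90000 695989/216000
  268421/64800 796037/216000 665029/216000 90347/32400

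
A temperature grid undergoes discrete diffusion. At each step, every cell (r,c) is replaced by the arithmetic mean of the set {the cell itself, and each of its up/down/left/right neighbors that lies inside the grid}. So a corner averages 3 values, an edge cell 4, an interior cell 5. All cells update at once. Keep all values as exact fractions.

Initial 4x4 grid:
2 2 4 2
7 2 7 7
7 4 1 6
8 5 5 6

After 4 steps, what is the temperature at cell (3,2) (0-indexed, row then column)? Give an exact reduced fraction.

Answer: 1081051/216000

Derivation:
Step 1: cell (3,2) = 17/4
Step 2: cell (3,2) = 1201/240
Step 3: cell (3,2) = 34921/7200
Step 4: cell (3,2) = 1081051/216000
Full grid after step 4:
  259999/64800 866869/216000 881117/216000 283877/64800
  60829/13500 769321/180000 798923/180000 489541/108000
  67483/13500 882127/180000 843889/180000 524453/108000
  349633/64800 1103443/216000 1081051/216000 318151/64800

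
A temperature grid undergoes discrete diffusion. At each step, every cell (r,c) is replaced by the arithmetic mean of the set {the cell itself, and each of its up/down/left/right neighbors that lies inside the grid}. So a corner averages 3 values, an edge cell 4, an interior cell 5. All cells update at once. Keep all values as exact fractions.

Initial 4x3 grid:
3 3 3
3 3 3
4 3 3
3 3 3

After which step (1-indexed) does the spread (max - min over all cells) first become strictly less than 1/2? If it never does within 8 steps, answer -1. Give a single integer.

Step 1: max=10/3, min=3, spread=1/3
  -> spread < 1/2 first at step 1
Step 2: max=391/120, min=3, spread=31/120
Step 3: max=3451/1080, min=3, spread=211/1080
Step 4: max=340897/108000, min=5447/1800, spread=14077/108000
Step 5: max=3056407/972000, min=327683/108000, spread=5363/48600
Step 6: max=91220809/29160000, min=182869/60000, spread=93859/1166400
Step 7: max=5459074481/1749600000, min=296936467/97200000, spread=4568723/69984000
Step 8: max=326708435629/104976000000, min=8929618889/2916000000, spread=8387449/167961600

Answer: 1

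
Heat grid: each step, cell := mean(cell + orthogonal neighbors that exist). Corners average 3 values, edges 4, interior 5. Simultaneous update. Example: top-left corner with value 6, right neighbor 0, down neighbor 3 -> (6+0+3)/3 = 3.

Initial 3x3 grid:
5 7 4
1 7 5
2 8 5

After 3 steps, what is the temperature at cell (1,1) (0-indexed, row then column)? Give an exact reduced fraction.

Step 1: cell (1,1) = 28/5
Step 2: cell (1,1) = 517/100
Step 3: cell (1,1) = 30599/6000
Full grid after step 3:
  5113/1080 73727/14400 731/135
  22109/4800 30599/6000 78277/14400
  9961/2160 36451/7200 3917/720

Answer: 30599/6000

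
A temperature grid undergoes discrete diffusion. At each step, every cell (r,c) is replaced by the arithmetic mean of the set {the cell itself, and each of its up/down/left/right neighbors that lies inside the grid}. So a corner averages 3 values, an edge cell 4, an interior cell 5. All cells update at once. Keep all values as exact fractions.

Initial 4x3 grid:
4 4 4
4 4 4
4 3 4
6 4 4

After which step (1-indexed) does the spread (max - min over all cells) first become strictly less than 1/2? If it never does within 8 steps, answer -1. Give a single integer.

Step 1: max=14/3, min=15/4, spread=11/12
Step 2: max=79/18, min=311/80, spread=361/720
Step 3: max=4589/1080, min=3139/800, spread=7027/21600
  -> spread < 1/2 first at step 3
Step 4: max=540917/129600, min=94523/24000, spread=9529/40500
Step 5: max=32121193/7776000, min=426469/108000, spread=56617/311040
Step 6: max=1913639087/466560000, min=51317917/12960000, spread=2647763/18662400
Step 7: max=114290153533/27993600000, min=3086631803/777600000, spread=25371269/223948800
Step 8: max=6834017598647/1679616000000, min=185642141077/46656000000, spread=1207204159/13436928000

Answer: 3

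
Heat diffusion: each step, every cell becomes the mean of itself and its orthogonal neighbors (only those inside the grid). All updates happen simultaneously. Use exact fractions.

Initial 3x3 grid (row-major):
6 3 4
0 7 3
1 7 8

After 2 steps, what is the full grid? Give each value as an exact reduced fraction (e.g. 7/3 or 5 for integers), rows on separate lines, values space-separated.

Answer: 23/6 23/6 83/18
79/24 19/4 113/24
143/36 221/48 23/4

Derivation:
After step 1:
  3 5 10/3
  7/2 4 11/2
  8/3 23/4 6
After step 2:
  23/6 23/6 83/18
  79/24 19/4 113/24
  143/36 221/48 23/4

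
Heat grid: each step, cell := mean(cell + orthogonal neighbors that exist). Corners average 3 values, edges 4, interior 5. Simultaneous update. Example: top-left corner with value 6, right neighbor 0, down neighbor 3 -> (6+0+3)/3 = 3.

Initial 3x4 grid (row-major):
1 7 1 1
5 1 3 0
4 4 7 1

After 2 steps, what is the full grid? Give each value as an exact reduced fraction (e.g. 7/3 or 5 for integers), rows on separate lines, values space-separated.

After step 1:
  13/3 5/2 3 2/3
  11/4 4 12/5 5/4
  13/3 4 15/4 8/3
After step 2:
  115/36 83/24 257/120 59/36
  185/48 313/100 72/25 419/240
  133/36 193/48 769/240 23/9

Answer: 115/36 83/24 257/120 59/36
185/48 313/100 72/25 419/240
133/36 193/48 769/240 23/9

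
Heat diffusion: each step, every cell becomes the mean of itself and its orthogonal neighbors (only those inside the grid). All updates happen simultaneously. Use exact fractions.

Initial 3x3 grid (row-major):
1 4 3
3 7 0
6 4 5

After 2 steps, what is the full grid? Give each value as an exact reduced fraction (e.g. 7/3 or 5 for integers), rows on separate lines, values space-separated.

Answer: 32/9 247/80 59/18
297/80 417/100 761/240
169/36 493/120 49/12

Derivation:
After step 1:
  8/3 15/4 7/3
  17/4 18/5 15/4
  13/3 11/2 3
After step 2:
  32/9 247/80 59/18
  297/80 417/100 761/240
  169/36 493/120 49/12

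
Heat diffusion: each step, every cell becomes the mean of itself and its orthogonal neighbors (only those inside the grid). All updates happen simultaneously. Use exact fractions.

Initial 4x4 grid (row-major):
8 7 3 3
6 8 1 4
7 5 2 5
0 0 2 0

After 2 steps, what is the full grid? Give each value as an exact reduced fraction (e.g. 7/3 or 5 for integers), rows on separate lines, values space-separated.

After step 1:
  7 13/2 7/2 10/3
  29/4 27/5 18/5 13/4
  9/2 22/5 3 11/4
  7/3 7/4 1 7/3
After step 2:
  83/12 28/5 127/30 121/36
  483/80 543/100 15/4 97/30
  1109/240 381/100 59/20 17/6
  103/36 569/240 97/48 73/36

Answer: 83/12 28/5 127/30 121/36
483/80 543/100 15/4 97/30
1109/240 381/100 59/20 17/6
103/36 569/240 97/48 73/36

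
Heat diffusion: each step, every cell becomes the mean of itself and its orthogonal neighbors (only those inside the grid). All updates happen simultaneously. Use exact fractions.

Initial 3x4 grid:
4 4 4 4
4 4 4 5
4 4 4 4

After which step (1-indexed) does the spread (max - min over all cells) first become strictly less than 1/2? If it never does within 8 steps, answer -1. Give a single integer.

Step 1: max=13/3, min=4, spread=1/3
  -> spread < 1/2 first at step 1
Step 2: max=1027/240, min=4, spread=67/240
Step 3: max=9077/2160, min=4, spread=437/2160
Step 4: max=3613531/864000, min=4009/1000, spread=29951/172800
Step 5: max=32319821/7776000, min=13579/3375, spread=206761/1555200
Step 6: max=12897795571/3110400000, min=21765671/5400000, spread=14430763/124416000
Step 7: max=771603741689/186624000000, min=1745652727/432000000, spread=139854109/1492992000
Step 8: max=46212231890251/11197440000000, min=157371228977/38880000000, spread=7114543559/89579520000

Answer: 1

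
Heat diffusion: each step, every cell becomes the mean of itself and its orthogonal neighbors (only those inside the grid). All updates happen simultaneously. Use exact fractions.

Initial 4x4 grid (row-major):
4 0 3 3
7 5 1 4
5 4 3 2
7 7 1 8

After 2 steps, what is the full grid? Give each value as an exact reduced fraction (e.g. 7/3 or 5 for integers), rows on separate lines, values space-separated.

Answer: 143/36 709/240 677/240 91/36
271/60 393/100 261/100 797/240
83/15 209/50 96/25 757/240
101/18 619/120 461/120 38/9

Derivation:
After step 1:
  11/3 3 7/4 10/3
  21/4 17/5 16/5 5/2
  23/4 24/5 11/5 17/4
  19/3 19/4 19/4 11/3
After step 2:
  143/36 709/240 677/240 91/36
  271/60 393/100 261/100 797/240
  83/15 209/50 96/25 757/240
  101/18 619/120 461/120 38/9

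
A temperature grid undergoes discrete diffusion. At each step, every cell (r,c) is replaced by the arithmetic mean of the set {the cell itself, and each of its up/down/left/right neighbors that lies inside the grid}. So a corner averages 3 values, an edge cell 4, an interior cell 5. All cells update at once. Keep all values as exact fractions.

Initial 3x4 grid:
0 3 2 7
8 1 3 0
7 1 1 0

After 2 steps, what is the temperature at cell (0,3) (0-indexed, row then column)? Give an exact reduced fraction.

Step 1: cell (0,3) = 3
Step 2: cell (0,3) = 37/12
Full grid after step 2:
  55/18 727/240 193/80 37/12
  81/20 63/25 121/50 217/120
  71/18 737/240 329/240 49/36

Answer: 37/12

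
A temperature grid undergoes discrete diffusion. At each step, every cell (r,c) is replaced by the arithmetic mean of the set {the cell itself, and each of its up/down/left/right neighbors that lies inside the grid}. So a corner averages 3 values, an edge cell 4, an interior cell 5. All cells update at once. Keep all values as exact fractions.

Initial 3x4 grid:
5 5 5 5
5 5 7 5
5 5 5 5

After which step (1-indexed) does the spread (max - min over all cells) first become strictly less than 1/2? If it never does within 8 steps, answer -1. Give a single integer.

Answer: 2

Derivation:
Step 1: max=11/2, min=5, spread=1/2
Step 2: max=273/50, min=5, spread=23/50
  -> spread < 1/2 first at step 2
Step 3: max=12811/2400, min=1013/200, spread=131/480
Step 4: max=114551/21600, min=18391/3600, spread=841/4320
Step 5: max=45742051/8640000, min=3693373/720000, spread=56863/345600
Step 6: max=410334341/77760000, min=33389543/6480000, spread=386393/3110400
Step 7: max=163913723131/31104000000, min=13380358813/2592000000, spread=26795339/248832000
Step 8: max=9815015714129/1866240000000, min=804686149667/155520000000, spread=254051069/2985984000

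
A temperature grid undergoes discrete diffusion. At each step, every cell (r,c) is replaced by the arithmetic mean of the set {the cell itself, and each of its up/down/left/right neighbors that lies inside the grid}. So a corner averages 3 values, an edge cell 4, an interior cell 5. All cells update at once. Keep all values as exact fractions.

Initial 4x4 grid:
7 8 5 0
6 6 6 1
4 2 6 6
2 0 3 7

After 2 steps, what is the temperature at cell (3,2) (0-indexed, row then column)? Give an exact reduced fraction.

Answer: 941/240

Derivation:
Step 1: cell (3,2) = 4
Step 2: cell (3,2) = 941/240
Full grid after step 2:
  77/12 477/80 361/80 10/3
  437/80 21/4 23/5 301/80
  297/80 381/100 22/5 1091/240
  29/12 227/80 941/240 43/9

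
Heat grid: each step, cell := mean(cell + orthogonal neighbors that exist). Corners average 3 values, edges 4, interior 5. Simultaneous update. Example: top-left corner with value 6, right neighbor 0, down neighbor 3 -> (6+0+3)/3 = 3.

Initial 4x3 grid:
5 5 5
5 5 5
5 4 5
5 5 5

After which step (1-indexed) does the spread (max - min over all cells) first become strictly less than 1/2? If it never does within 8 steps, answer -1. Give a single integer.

Step 1: max=5, min=19/4, spread=1/4
  -> spread < 1/2 first at step 1
Step 2: max=5, min=477/100, spread=23/100
Step 3: max=1987/400, min=23189/4800, spread=131/960
Step 4: max=35609/7200, min=209449/43200, spread=841/8640
Step 5: max=7106627/1440000, min=83857949/17280000, spread=56863/691200
Step 6: max=63810457/12960000, min=756065659/155520000, spread=386393/6220800
Step 7: max=25499641187/5184000000, min=302646276869/62208000000, spread=26795339/497664000
Step 8: max=1528113850333/311040000000, min=18178584285871/3732480000000, spread=254051069/5971968000

Answer: 1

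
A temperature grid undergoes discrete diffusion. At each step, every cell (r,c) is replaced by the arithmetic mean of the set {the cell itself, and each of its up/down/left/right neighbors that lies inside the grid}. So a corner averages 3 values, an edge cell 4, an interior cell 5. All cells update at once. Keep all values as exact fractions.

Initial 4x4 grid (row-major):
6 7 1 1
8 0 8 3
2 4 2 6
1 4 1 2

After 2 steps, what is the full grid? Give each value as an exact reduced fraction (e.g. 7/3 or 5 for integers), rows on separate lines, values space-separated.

Answer: 29/6 403/80 733/240 125/36
403/80 181/50 423/100 733/240
749/240 73/20 149/50 299/80
103/36 569/240 239/80 17/6

Derivation:
After step 1:
  7 7/2 17/4 5/3
  4 27/5 14/5 9/2
  15/4 12/5 21/5 13/4
  7/3 5/2 9/4 3
After step 2:
  29/6 403/80 733/240 125/36
  403/80 181/50 423/100 733/240
  749/240 73/20 149/50 299/80
  103/36 569/240 239/80 17/6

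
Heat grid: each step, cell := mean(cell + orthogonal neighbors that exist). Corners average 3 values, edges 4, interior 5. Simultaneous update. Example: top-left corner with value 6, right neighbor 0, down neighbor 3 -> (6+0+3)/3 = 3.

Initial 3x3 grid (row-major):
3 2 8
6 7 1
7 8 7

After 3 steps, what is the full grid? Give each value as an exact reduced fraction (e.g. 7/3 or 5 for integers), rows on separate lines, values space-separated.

Answer: 10363/2160 4411/900 10063/2160
80951/14400 31537/6000 25817/4800
271/45 88501/14400 3077/540

Derivation:
After step 1:
  11/3 5 11/3
  23/4 24/5 23/4
  7 29/4 16/3
After step 2:
  173/36 257/60 173/36
  1273/240 571/100 391/80
  20/3 1463/240 55/9
After step 3:
  10363/2160 4411/900 10063/2160
  80951/14400 31537/6000 25817/4800
  271/45 88501/14400 3077/540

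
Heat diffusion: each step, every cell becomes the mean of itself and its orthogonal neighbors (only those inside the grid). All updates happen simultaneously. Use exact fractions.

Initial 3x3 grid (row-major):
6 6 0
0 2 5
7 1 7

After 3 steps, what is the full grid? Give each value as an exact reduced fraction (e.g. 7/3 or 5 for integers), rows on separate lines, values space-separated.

Answer: 2531/720 25843/7200 478/135
51011/14400 5233/1500 8831/2400
1867/540 17587/4800 8003/2160

Derivation:
After step 1:
  4 7/2 11/3
  15/4 14/5 7/2
  8/3 17/4 13/3
After step 2:
  15/4 419/120 32/9
  793/240 89/25 143/40
  32/9 281/80 145/36
After step 3:
  2531/720 25843/7200 478/135
  51011/14400 5233/1500 8831/2400
  1867/540 17587/4800 8003/2160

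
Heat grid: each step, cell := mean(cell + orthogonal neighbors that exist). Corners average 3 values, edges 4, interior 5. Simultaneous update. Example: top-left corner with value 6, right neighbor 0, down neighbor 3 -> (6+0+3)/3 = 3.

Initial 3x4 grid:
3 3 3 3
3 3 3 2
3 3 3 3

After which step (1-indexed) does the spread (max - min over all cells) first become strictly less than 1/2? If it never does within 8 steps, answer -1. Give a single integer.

Step 1: max=3, min=8/3, spread=1/3
  -> spread < 1/2 first at step 1
Step 2: max=3, min=653/240, spread=67/240
Step 3: max=3, min=6043/2160, spread=437/2160
Step 4: max=2991/1000, min=2434469/864000, spread=29951/172800
Step 5: max=10046/3375, min=22112179/7776000, spread=206761/1555200
Step 6: max=16034329/5400000, min=8875004429/3110400000, spread=14430763/124416000
Step 7: max=1278347273/432000000, min=534764258311/186624000000, spread=139854109/1492992000
Step 8: max=114788771023/38880000000, min=32169848109749/11197440000000, spread=7114543559/89579520000

Answer: 1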